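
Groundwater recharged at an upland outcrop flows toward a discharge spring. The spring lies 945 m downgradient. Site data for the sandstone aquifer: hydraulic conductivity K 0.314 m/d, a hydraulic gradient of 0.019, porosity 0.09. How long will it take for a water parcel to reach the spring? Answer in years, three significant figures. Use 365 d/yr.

q = Ki = 0.314 × 0.019 = 0.005966 m/d
Seepage velocity v = q / n = 0.005966 / 0.09 = 0.06629 m/d
t = L / v = 945 / 0.06629 = 14260 d
   = 14260 / 365 = 39.1 yr

39.1 years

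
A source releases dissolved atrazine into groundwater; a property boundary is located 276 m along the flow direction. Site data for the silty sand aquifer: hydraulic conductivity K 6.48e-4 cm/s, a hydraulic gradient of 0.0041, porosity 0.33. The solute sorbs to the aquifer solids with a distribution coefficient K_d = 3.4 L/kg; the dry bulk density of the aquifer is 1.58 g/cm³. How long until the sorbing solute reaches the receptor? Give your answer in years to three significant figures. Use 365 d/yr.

K = 6.48e-4 cm/s × 864 = 0.5599 m/d
Darcy flux q = K·i = 0.5599 × 0.0041 = 0.002295 m/d
v_s = q/n_e = 0.002295/0.33 = 0.006956 m/d
Retardation R = 1 + ρ_b·K_d/n = 1 + 1.58×3.4/0.33 = 17.28
Contaminant velocity v_c = v/R = 0.006956/17.28 = 4.026e-4 m/d
t = L/v_c = 276/4.026e-4 = 685600 d
   = 685600/365 = 1880 yr

1880 years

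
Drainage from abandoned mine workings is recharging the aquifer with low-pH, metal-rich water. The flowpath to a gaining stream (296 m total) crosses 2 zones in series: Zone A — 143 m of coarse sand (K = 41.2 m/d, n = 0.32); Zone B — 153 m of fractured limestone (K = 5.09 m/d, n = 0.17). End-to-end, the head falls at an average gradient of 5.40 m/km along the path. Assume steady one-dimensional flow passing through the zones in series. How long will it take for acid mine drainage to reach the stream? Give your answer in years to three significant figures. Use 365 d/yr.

Continuity: the same q passes through each zone, so ΔH = q·Σ(L_j/K_j) — the zones act as resistances in series.
Σ(L/K) = 143/41.2 + 153/5.09 = 3.471 + 30.06 = 33.53 d
K_eq = L_total / Σ(L/K) = 296 / 33.53 = 8.828 m/d
q = K_eq · i = 8.828 × 0.0054 = 0.04767 m/d (same in every zone)
Zone A: v = q/n = 0.04767/0.32 = 0.1490 m/d → t_A = 143/0.1490 = 959.9 d
Zone B: v = q/n = 0.04767/0.17 = 0.2804 m/d → t_B = 153/0.2804 = 545.6 d
Total t = 959.9 + 545.6 = 1506 d
   = 1506 / 365 = 4.12 yr

4.12 years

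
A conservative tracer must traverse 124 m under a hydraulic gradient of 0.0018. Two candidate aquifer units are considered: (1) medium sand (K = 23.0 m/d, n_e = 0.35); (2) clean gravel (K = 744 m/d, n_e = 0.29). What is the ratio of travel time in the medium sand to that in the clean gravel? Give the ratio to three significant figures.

39.0

Unit 1 (medium sand): v = 23.0×0.0018/0.35 = 0.1183 m/d, t = 124/0.1183 = 1048 d
Unit 2 (clean gravel): v = 744×0.0018/0.29 = 4.618 m/d, t = 124/4.618 = 26.85 d
t(medium sand) / t(clean gravel) = 1048/26.85 = 39.0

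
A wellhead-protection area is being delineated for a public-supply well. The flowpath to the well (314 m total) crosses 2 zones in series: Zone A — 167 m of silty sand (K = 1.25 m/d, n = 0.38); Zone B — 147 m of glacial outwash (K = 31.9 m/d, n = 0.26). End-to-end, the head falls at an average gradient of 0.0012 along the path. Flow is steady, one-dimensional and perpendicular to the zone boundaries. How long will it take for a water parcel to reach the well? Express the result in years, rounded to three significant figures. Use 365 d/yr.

102 years

Continuity: the same q passes through each zone, so ΔH = q·Σ(L_j/K_j) — the zones act as resistances in series.
Σ(L/K) = 167/1.25 + 147/31.9 = 133.6 + 4.608 = 138.2 d
K_eq = L_total / Σ(L/K) = 314 / 138.2 = 2.272 m/d
q = K_eq · i = 2.272 × 0.0012 = 0.002726 m/d (same in every zone)
Zone A: v = q/n = 0.002726/0.38 = 0.007175 m/d → t_A = 167/0.007175 = 23280 d
Zone B: v = q/n = 0.002726/0.26 = 0.01049 m/d → t_B = 147/0.01049 = 14020 d
Total t = 23280 + 14020 = 37300 d
   = 37300 / 365 = 102 yr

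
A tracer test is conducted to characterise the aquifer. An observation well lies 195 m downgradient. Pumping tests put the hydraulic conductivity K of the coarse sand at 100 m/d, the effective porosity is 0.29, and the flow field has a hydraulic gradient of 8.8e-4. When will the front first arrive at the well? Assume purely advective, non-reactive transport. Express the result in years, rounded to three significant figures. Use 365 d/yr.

1.76 years

Darcy flux q = K·i = 100 × 8.8e-4 = 0.08800 m/d
Average linear velocity = 0.08800 / 0.29 = 0.3034 m/d
t = L / v = 195 / 0.3034 = 642.6 d
   = 642.6 / 365 = 1.76 yr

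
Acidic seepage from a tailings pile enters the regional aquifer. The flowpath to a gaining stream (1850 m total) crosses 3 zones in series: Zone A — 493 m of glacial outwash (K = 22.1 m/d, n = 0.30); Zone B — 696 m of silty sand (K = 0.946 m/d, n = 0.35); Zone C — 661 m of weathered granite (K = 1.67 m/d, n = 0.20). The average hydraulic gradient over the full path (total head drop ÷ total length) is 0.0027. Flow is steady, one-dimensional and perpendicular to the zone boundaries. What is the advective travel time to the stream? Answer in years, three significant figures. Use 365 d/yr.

331 years

Continuity: the same q passes through each zone, so ΔH = q·Σ(L_j/K_j) — the zones act as resistances in series.
Σ(L/K) = 493/22.1 + 696/0.946 + 661/1.67 = 22.31 + 735.7 + 395.8 = 1154 d
K_eq = L_total / Σ(L/K) = 1850 / 1154 = 1.603 m/d
q = K_eq · i = 1.603 × 0.0027 = 0.004329 m/d (same in every zone)
Zone A: v = q/n = 0.004329/0.30 = 0.01443 m/d → t_A = 493/0.01443 = 34160 d
Zone B: v = q/n = 0.004329/0.35 = 0.01237 m/d → t_B = 696/0.01237 = 56270 d
Zone C: v = q/n = 0.004329/0.20 = 0.02165 m/d → t_C = 661/0.02165 = 30540 d
Total t = 34160 + 56270 + 30540 = 121000 d
   = 121000 / 365 = 331 yr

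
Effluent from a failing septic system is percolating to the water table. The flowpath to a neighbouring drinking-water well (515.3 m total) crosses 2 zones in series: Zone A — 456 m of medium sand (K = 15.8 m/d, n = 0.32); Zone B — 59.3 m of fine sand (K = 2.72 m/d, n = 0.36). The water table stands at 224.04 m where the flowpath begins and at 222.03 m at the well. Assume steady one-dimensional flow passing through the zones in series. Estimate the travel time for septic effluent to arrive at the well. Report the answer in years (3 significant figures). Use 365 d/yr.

Total head drop ΔH = 224.04 − 222.03 = 2.01 m
Continuity: the same q passes through each zone, so ΔH = q·Σ(L_j/K_j) — the zones act as resistances in series.
Σ(L/K) = 456/15.8 + 59.3/2.72 = 28.86 + 21.80 = 50.66 d
q = ΔH / Σ(L/K) = 2.01 / 50.66 = 0.03967 m/d (same in every zone)
Zone A: v = q/n = 0.03967/0.32 = 0.1240 m/d → t_A = 456/0.1240 = 3678 d
Zone B: v = q/n = 0.03967/0.36 = 0.1102 m/d → t_B = 59.3/0.1102 = 538.1 d
Total t = 3678 + 538.1 = 4216 d
   = 4216 / 365 = 11.6 yr

11.6 years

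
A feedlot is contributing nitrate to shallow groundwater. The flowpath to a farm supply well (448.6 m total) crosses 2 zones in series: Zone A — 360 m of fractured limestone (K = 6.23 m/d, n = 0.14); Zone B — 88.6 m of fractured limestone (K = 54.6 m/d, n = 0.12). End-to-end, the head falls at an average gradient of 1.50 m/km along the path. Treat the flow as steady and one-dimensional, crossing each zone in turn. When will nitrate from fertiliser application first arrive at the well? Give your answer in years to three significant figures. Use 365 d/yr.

14.8 years

Continuity: the same q passes through each zone, so ΔH = q·Σ(L_j/K_j) — the zones act as resistances in series.
Σ(L/K) = 360/6.23 + 88.6/54.6 = 57.78 + 1.623 = 59.41 d
K_eq = L_total / Σ(L/K) = 448.6 / 59.41 = 7.551 m/d
q = K_eq · i = 7.551 × 0.0015 = 0.01133 m/d (same in every zone)
Zone A: v = q/n = 0.01133/0.14 = 0.08091 m/d → t_A = 360/0.08091 = 4450 d
Zone B: v = q/n = 0.01133/0.12 = 0.09439 m/d → t_B = 88.6/0.09439 = 938.7 d
Total t = 4450 + 938.7 = 5388 d
   = 5388 / 365 = 14.8 yr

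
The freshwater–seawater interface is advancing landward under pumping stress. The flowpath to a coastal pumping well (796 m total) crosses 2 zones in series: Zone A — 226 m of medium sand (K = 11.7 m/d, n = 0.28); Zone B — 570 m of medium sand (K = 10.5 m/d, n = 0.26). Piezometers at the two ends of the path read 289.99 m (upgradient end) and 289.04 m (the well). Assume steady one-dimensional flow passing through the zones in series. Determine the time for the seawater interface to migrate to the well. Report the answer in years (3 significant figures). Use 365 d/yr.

44.9 years

Total head drop ΔH = 289.99 − 289.04 = 0.95 m
Steady 1-D flow in series ⇒ the Darcy flux q is identical in every zone and the zone head losses add (resistances L/K in series).
Σ(L/K) = 226/11.7 + 570/10.5 = 19.32 + 54.29 = 73.60 d
q = ΔH / Σ(L/K) = 0.95 / 73.60 = 0.01291 m/d (same in every zone)
Zone A: v = q/n = 0.01291/0.28 = 0.04610 m/d → t_A = 226/0.04610 = 4903 d
Zone B: v = q/n = 0.01291/0.26 = 0.04964 m/d → t_B = 570/0.04964 = 11480 d
Total t = 4903 + 11480 = 16380 d
   = 16380 / 365 = 44.9 yr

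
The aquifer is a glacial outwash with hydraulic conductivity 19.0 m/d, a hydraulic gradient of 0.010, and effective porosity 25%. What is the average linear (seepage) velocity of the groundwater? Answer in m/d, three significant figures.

0.760 m/d

Specific discharge q = 19.0 × 0.010 = 0.1900 m/d
Seepage velocity v = q / n = 0.1900 / 0.25 = 0.7600 m/d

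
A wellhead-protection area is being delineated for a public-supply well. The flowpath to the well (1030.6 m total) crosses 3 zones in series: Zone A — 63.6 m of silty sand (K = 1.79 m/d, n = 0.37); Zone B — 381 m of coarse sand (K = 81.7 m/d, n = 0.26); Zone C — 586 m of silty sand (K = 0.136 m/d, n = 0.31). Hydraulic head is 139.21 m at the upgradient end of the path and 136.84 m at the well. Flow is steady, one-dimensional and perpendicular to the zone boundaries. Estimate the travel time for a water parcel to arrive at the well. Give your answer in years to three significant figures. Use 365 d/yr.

1530 years

Total head drop ΔH = 139.21 − 136.84 = 2.37 m
Continuity: the same q passes through each zone, so ΔH = q·Σ(L_j/K_j) — the zones act as resistances in series.
Σ(L/K) = 63.6/1.79 + 381/81.7 + 586/0.136 = 35.53 + 4.663 + 4309 = 4349 d
q = ΔH / Σ(L/K) = 2.37 / 4349 = 5.450e-4 m/d (same in every zone)
Zone A: v = q/n = 5.450e-4/0.37 = 0.001473 m/d → t_A = 63.6/0.001473 = 43180 d
Zone B: v = q/n = 5.450e-4/0.26 = 0.002096 m/d → t_B = 381/0.002096 = 181800 d
Zone C: v = q/n = 5.450e-4/0.31 = 0.001758 m/d → t_C = 586/0.001758 = 333400 d
Total t = 43180 + 181800 + 333400 = 558300 d
   = 558300 / 365 = 1530 yr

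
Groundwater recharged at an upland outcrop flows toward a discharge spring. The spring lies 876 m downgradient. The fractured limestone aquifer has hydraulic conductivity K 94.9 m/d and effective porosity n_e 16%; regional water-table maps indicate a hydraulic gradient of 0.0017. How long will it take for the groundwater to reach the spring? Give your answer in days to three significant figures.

q = Ki = 94.9 × 0.0017 = 0.1613 m/d
v_s = q/n_e = 0.1613/0.16 = 1.008 m/d
t = L / v = 876 / 1.008 = 868.8 d

869 days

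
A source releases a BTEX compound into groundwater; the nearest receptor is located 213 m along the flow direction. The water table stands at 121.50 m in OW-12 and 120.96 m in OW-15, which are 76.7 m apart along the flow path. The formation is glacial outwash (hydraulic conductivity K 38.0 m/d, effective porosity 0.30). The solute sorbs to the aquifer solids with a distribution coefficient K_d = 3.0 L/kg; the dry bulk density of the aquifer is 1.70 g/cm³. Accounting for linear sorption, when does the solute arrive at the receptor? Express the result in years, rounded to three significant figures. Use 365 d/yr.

Hydraulic gradient i = (121.50 − 120.96) / 76.7 = 0.54 / 76.7 = 0.007040
Darcy flux q = K·i = 38.0 × 0.007040 = 0.2675 m/d
Seepage velocity v = q / n = 0.2675 / 0.30 = 0.8918 m/d
Retardation R = 1 + ρ_b·K_d/n = 1 + 1.70×3.0/0.30 = 18.00
Contaminant velocity v_c = v/R = 0.8918/18.00 = 0.04954 m/d
t = L/v_c = 213/0.04954 = 4299 d
   = 4299/365 = 11.8 yr

11.8 years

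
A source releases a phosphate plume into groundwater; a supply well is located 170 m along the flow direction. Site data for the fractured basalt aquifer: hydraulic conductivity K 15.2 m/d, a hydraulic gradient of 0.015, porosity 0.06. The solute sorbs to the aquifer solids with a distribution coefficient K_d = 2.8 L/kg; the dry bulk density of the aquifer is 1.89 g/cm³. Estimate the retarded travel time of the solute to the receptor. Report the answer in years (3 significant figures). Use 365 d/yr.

Darcy flux q = K·i = 15.2 × 0.015 = 0.2280 m/d
Seepage velocity v = q / n = 0.2280 / 0.06 = 3.800 m/d
Retardation R = 1 + ρ_b·K_d/n = 1 + 1.89×2.8/0.06 = 89.20
Contaminant velocity v_c = v/R = 3.800/89.20 = 0.04260 m/d
t = L/v_c = 170/0.04260 = 3991 d
   = 3991/365 = 10.9 yr

10.9 years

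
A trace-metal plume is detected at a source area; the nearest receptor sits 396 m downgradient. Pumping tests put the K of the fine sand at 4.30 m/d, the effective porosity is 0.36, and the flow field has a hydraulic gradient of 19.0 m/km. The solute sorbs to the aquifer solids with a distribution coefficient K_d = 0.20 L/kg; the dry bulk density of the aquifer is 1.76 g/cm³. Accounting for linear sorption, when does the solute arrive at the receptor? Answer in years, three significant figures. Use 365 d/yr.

9.45 years

Darcy flux q = K·i = 4.30 × 0.019 = 0.08170 m/d
Seepage velocity v = q / n = 0.08170 / 0.36 = 0.2269 m/d
Retardation R = 1 + ρ_b·K_d/n = 1 + 1.76×0.20/0.36 = 1.978
Contaminant velocity v_c = v/R = 0.2269/1.978 = 0.1147 m/d
t = L/v_c = 396/0.1147 = 3451 d
   = 3451/365 = 9.45 yr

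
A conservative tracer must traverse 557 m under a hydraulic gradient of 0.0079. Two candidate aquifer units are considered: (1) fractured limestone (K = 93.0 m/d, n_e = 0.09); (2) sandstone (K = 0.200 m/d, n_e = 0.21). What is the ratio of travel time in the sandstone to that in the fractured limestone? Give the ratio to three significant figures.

1080

Unit 1 (fractured limestone): v = 93.0×0.0079/0.09 = 8.163 m/d, t = 557/8.163 = 68.23 d
Unit 2 (sandstone): v = 0.200×0.0079/0.21 = 0.007524 m/d, t = 557/0.007524 = 74030 d
t(sandstone) / t(fractured limestone) = 74030/68.23 = 1080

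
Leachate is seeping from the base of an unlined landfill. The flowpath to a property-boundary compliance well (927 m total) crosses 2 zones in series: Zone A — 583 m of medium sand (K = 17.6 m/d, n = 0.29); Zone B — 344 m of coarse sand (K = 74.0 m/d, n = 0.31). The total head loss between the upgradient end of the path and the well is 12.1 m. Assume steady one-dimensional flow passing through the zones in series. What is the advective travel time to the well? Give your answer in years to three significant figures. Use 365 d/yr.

Steady 1-D flow in series ⇒ the Darcy flux q is identical in every zone and the zone head losses add (resistances L/K in series).
Σ(L/K) = 583/17.6 + 344/74.0 = 33.13 + 4.649 = 37.77 d
q = ΔH / Σ(L/K) = 12.1 / 37.77 = 0.3203 m/d (same in every zone)
Zone A: v = q/n = 0.3203/0.29 = 1.105 m/d → t_A = 583/1.105 = 527.8 d
Zone B: v = q/n = 0.3203/0.31 = 1.033 m/d → t_B = 344/1.033 = 332.9 d
Total t = 527.8 + 332.9 = 860.7 d
   = 860.7 / 365 = 2.36 yr

2.36 years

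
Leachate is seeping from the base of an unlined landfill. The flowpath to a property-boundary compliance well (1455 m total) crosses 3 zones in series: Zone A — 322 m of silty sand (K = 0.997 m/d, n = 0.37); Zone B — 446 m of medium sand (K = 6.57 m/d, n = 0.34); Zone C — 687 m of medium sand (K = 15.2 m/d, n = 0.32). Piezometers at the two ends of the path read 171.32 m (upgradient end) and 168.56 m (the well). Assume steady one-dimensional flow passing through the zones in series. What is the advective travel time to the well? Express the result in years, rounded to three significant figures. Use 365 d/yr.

Total head drop ΔH = 171.32 − 168.56 = 2.76 m
Steady 1-D flow in series ⇒ the Darcy flux q is identical in every zone and the zone head losses add (resistances L/K in series).
Σ(L/K) = 322/0.997 + 446/6.57 + 687/15.2 = 323.0 + 67.88 + 45.20 = 436.1 d
q = ΔH / Σ(L/K) = 2.76 / 436.1 = 0.006330 m/d (same in every zone)
Zone A: v = q/n = 0.006330/0.37 = 0.01711 m/d → t_A = 322/0.01711 = 18820 d
Zone B: v = q/n = 0.006330/0.34 = 0.01862 m/d → t_B = 446/0.01862 = 23960 d
Zone C: v = q/n = 0.006330/0.32 = 0.01978 m/d → t_C = 687/0.01978 = 34730 d
Total t = 18820 + 23960 + 34730 = 77510 d
   = 77510 / 365 = 212 yr

212 years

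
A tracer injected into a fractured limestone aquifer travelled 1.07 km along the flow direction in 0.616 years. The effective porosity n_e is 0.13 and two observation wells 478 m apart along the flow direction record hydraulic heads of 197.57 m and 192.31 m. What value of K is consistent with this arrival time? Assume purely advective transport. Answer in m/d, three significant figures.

56.2 m/d

Hydraulic gradient i = (197.57 − 192.31) / 478 = 5.26 / 478 = 0.01100
t = 0.616 years = 224.8 d
L = 1.07 km = 1070 m
v = L / t = 1070 / 224.8 = 4.759 m/d
K = v · n / i = 4.759 × 0.13 / 0.01100 = 56.2 m/d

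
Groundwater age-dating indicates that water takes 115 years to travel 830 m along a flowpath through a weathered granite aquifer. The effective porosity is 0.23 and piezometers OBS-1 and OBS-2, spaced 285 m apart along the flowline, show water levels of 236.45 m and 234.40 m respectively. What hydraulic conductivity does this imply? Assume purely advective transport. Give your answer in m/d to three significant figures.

0.632 m/d

Hydraulic gradient i = (236.45 − 234.40) / 285 = 2.05 / 285 = 0.007193
t = 115 years = 41980 d
v = L / t = 830 / 41980 = 0.01977 m/d
K = v · n / i = 0.01977 × 0.23 / 0.007193 = 0.632 m/d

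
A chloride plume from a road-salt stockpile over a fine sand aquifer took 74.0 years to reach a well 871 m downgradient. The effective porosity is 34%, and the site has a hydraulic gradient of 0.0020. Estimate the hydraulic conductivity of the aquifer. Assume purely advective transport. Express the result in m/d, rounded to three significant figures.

t = 74.0 years = 27010 d
v = L / t = 871 / 27010 = 0.03225 m/d
K = v · n / i = 0.03225 × 0.34 / 0.0020 = 5.48 m/d

5.48 m/d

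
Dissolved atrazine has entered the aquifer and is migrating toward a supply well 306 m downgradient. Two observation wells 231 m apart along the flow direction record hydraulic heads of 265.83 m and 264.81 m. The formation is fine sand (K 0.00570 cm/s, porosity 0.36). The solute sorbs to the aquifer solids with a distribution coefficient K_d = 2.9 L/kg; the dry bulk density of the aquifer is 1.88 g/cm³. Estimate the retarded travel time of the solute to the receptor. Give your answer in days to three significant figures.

Hydraulic gradient i = (265.83 − 264.81) / 231 = 1.02 / 231 = 0.004416
K = 0.00570 cm/s × 864 = 4.925 m/d
Specific discharge q = 4.925 × 0.004416 = 0.02175 m/d
Seepage velocity v = q / n = 0.02175 / 0.36 = 0.06041 m/d
Retardation R = 1 + ρ_b·K_d/n = 1 + 1.88×2.9/0.36 = 16.14
Contaminant velocity v_c = v/R = 0.06041/16.14 = 0.003742 m/d
t = L/v_c = 306/0.003742 = 81780 d

81800 days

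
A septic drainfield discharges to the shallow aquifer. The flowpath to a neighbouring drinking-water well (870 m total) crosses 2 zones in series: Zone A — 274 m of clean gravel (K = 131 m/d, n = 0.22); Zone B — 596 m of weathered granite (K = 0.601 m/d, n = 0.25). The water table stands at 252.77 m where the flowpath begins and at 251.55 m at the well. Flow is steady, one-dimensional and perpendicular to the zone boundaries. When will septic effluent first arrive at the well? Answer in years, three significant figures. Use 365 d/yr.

467 years

Total head drop ΔH = 252.77 − 251.55 = 1.22 m
Continuity: the same q passes through each zone, so ΔH = q·Σ(L_j/K_j) — the zones act as resistances in series.
Σ(L/K) = 274/131 + 596/0.601 = 2.092 + 991.7 = 993.8 d
q = ΔH / Σ(L/K) = 1.22 / 993.8 = 0.001228 m/d (same in every zone)
Zone A: v = q/n = 0.001228/0.22 = 0.005580 m/d → t_A = 274/0.005580 = 49100 d
Zone B: v = q/n = 0.001228/0.25 = 0.004911 m/d → t_B = 596/0.004911 = 121400 d
Total t = 49100 + 121400 = 170500 d
   = 170500 / 365 = 467 yr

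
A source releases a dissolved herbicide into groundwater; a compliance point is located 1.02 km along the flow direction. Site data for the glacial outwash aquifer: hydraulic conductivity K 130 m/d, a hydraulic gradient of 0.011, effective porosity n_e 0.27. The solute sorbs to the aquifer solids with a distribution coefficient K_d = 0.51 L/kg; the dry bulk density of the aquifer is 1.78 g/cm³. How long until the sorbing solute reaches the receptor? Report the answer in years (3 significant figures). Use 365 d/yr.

2.30 years

Specific discharge q = 130 × 0.011 = 1.430 m/d
Seepage velocity v = q / n = 1.430 / 0.27 = 5.296 m/d
Retardation R = 1 + ρ_b·K_d/n = 1 + 1.78×0.51/0.27 = 4.362
Contaminant velocity v_c = v/R = 5.296/4.362 = 1.214 m/d
L = 1.02 km = 1020 m
t = L/v_c = 1020/1.214 = 840.1 d
   = 840.1/365 = 2.30 yr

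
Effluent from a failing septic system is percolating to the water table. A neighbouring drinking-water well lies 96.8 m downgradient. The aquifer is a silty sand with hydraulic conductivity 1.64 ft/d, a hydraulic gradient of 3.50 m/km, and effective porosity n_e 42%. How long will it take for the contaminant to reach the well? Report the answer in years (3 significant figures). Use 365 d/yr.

63.7 years

K = 1.64 ft/d × 0.3048 = 0.4999 m/d
Darcy flux q = K·i = 0.4999 × 0.0035 = 0.001750 m/d
v_s = q/n_e = 0.001750/0.42 = 0.004166 m/d
t = L / v = 96.8 / 0.004166 = 23240 d
   = 23240 / 365 = 63.7 yr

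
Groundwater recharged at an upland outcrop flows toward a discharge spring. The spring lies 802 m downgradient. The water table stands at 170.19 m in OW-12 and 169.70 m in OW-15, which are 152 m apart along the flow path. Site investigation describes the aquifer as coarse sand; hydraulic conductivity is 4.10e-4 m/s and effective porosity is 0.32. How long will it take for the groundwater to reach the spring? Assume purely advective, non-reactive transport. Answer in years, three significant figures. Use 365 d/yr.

Hydraulic gradient i = (170.19 − 169.70) / 152 = 0.49 / 152 = 0.003224
K = 4.10e-4 m/s × 86400 s/d = 35.42 m/d
q = Ki = 35.42 × 0.003224 = 0.1142 m/d
v_s = q/n_e = 0.1142/0.32 = 0.3569 m/d
t = L / v = 802 / 0.3569 = 2247 d
   = 2247 / 365 = 6.16 yr

6.16 years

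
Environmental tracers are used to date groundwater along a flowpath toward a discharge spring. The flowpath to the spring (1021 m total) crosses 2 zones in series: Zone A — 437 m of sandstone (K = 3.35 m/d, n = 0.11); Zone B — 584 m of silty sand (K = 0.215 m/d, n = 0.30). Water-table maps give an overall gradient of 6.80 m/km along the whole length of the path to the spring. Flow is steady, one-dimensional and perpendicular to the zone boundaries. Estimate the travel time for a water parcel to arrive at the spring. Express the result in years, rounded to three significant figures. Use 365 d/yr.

Steady 1-D flow in series ⇒ the Darcy flux q is identical in every zone and the zone head losses add (resistances L/K in series).
Σ(L/K) = 437/3.35 + 584/0.215 = 130.4 + 2716 = 2847 d
K_eq = L_total / Σ(L/K) = 1021 / 2847 = 0.3587 m/d
q = K_eq · i = 0.3587 × 0.0068 = 0.002439 m/d (same in every zone)
Zone A: v = q/n = 0.002439/0.11 = 0.02217 m/d → t_A = 437/0.02217 = 19710 d
Zone B: v = q/n = 0.002439/0.30 = 0.008130 m/d → t_B = 584/0.008130 = 71840 d
Total t = 19710 + 71840 = 91550 d
   = 91550 / 365 = 251 yr

251 years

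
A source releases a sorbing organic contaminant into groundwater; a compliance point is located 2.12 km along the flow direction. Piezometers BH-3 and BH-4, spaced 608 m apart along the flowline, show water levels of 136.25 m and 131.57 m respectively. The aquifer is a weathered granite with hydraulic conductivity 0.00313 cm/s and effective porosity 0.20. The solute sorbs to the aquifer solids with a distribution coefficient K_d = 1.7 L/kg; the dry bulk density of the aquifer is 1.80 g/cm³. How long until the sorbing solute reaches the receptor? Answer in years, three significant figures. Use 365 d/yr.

Hydraulic gradient i = (136.25 − 131.57) / 608 = 4.68 / 608 = 0.007697
K = 0.00313 cm/s × 864 = 2.704 m/d
Darcy flux q = K·i = 2.704 × 0.007697 = 0.02082 m/d
Seepage velocity v = q / n = 0.02082 / 0.20 = 0.1041 m/d
Retardation R = 1 + ρ_b·K_d/n = 1 + 1.80×1.7/0.20 = 16.30
Contaminant velocity v_c = v/R = 0.1041/16.30 = 0.006385 m/d
L = 2.12 km = 2120 m
t = L/v_c = 2120/0.006385 = 332000 d
   = 332000/365 = 910 yr

910 years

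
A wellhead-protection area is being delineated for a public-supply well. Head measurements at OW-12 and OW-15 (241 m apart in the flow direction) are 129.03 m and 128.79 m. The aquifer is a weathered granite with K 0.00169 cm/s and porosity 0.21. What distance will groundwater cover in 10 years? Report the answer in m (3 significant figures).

25.3 m

Hydraulic gradient i = (129.03 − 128.79) / 241 = 0.24 / 241 = 9.959e-4
K = 0.00169 cm/s × 864 = 1.460 m/d
Darcy flux q = K·i = 1.460 × 9.959e-4 = 0.001454 m/d
Average linear velocity = 0.001454 / 0.21 = 0.006924 m/d
T = 10 yr × 365 = 3650 d
L = v × T = 0.006924 × 3650 = 25.27 m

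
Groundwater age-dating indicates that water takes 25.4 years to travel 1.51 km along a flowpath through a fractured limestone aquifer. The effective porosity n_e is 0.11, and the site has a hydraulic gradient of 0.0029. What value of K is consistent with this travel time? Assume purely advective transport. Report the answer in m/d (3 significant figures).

t = 25.4 years = 9271 d
L = 1.51 km = 1510 m
v = L / t = 1510 / 9271 = 0.1629 m/d
K = v · n / i = 0.1629 × 0.11 / 0.0029 = 6.18 m/d

6.18 m/d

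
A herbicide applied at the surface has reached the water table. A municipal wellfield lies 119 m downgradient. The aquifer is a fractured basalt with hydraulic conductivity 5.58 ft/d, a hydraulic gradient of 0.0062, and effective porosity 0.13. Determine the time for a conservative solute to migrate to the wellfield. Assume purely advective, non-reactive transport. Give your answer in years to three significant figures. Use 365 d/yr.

4.02 years

K = 5.58 ft/d × 0.3048 = 1.701 m/d
Specific discharge q = 1.701 × 0.0062 = 0.01054 m/d
v = Ki/n = 1.701·0.0062/0.13 = 0.08111 m/d
t = L / v = 119 / 0.08111 = 1467 d
   = 1467 / 365 = 4.02 yr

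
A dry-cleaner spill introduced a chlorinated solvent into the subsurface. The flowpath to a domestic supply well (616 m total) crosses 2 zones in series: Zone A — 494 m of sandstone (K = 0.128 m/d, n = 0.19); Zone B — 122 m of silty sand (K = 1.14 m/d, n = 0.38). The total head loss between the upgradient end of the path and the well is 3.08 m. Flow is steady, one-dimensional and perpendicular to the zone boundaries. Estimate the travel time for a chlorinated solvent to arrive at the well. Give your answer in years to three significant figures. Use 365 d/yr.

495 years

Continuity: the same q passes through each zone, so ΔH = q·Σ(L_j/K_j) — the zones act as resistances in series.
Σ(L/K) = 494/0.128 + 122/1.14 = 3859 + 107.0 = 3966 d
q = ΔH / Σ(L/K) = 3.08 / 3966 = 7.765e-4 m/d (same in every zone)
Zone A: v = q/n = 7.765e-4/0.19 = 0.004087 m/d → t_A = 494/0.004087 = 120900 d
Zone B: v = q/n = 7.765e-4/0.38 = 0.002043 m/d → t_B = 122/0.002043 = 59700 d
Total t = 120900 + 59700 = 180600 d
   = 180600 / 365 = 495 yr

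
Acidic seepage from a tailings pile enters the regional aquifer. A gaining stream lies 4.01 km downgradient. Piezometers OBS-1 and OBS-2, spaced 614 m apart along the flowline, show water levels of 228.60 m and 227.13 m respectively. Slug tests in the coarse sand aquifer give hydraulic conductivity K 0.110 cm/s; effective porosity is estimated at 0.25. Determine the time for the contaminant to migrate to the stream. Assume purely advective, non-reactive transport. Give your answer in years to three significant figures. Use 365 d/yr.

12.1 years

Hydraulic gradient i = (228.60 − 227.13) / 614 = 1.47 / 614 = 0.002394
K = 0.110 cm/s × 864 = 95.04 m/d
Darcy flux q = K·i = 95.04 × 0.002394 = 0.2275 m/d
Average linear velocity = 0.2275 / 0.25 = 0.9102 m/d
L = 4.01 km = 4010 m
t = L / v = 4010 / 0.9102 = 4406 d
   = 4406 / 365 = 12.1 yr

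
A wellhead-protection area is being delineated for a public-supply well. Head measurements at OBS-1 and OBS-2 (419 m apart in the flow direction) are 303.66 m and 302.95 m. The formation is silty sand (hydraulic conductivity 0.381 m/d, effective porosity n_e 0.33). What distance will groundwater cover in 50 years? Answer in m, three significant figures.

Hydraulic gradient i = (303.66 − 302.95) / 419 = 0.71 / 419 = 0.001695
Specific discharge q = 0.381 × 0.001695 = 6.456e-4 m/d
Average linear velocity = 6.456e-4 / 0.33 = 0.001956 m/d
T = 50 yr × 365 = 18250 d
L = v × T = 0.001956 × 18250 = 35.70 m

35.7 m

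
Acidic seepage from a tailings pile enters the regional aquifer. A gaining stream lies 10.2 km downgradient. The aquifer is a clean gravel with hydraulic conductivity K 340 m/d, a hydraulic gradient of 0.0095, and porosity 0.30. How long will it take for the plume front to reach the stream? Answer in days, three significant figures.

Specific discharge q = 340 × 0.0095 = 3.230 m/d
Average linear velocity = 3.230 / 0.30 = 10.77 m/d
L = 10.2 km = 10200 m
t = L / v = 10200 / 10.77 = 947.4 d

947 days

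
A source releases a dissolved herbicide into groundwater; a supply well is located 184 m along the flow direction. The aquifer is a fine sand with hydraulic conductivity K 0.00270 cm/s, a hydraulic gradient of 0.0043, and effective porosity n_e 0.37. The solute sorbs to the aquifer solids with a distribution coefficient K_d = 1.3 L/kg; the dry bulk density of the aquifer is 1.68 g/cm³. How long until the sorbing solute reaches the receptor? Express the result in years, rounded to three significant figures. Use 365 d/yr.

128 years

K = 0.00270 cm/s × 864 = 2.333 m/d
Specific discharge q = 2.333 × 0.0043 = 0.01003 m/d
Average linear velocity = 0.01003 / 0.37 = 0.02711 m/d
Retardation R = 1 + ρ_b·K_d/n = 1 + 1.68×1.3/0.37 = 6.903
Contaminant velocity v_c = v/R = 0.02711/6.903 = 0.003928 m/d
t = L/v_c = 184/0.003928 = 46850 d
   = 46850/365 = 128 yr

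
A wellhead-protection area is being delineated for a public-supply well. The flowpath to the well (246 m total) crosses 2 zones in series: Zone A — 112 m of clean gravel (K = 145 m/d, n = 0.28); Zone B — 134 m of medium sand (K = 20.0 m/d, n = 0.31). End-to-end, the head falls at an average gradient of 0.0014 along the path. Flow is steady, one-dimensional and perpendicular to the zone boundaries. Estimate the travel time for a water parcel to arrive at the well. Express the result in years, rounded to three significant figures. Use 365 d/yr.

4.33 years

Steady 1-D flow in series ⇒ the Darcy flux q is identical in every zone and the zone head losses add (resistances L/K in series).
Σ(L/K) = 112/145 + 134/20.0 = 0.7724 + 6.700 = 7.472 d
K_eq = L_total / Σ(L/K) = 246 / 7.472 = 32.92 m/d
q = K_eq · i = 32.92 × 0.0014 = 0.04609 m/d (same in every zone)
Zone A: v = q/n = 0.04609/0.28 = 0.1646 m/d → t_A = 112/0.1646 = 680.4 d
Zone B: v = q/n = 0.04609/0.31 = 0.1487 m/d → t_B = 134/0.1487 = 901.3 d
Total t = 680.4 + 901.3 = 1582 d
   = 1582 / 365 = 4.33 yr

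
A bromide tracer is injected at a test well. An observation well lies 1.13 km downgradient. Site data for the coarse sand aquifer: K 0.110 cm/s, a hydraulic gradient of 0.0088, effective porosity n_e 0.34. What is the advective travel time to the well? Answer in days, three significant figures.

K = 0.110 cm/s × 864 = 95.04 m/d
Specific discharge q = 95.04 × 0.0088 = 0.8364 m/d
v = Ki/n = 95.04·0.0088/0.34 = 2.460 m/d
L = 1.13 km = 1130 m
t = L / v = 1130 / 2.460 = 459.4 d

459 days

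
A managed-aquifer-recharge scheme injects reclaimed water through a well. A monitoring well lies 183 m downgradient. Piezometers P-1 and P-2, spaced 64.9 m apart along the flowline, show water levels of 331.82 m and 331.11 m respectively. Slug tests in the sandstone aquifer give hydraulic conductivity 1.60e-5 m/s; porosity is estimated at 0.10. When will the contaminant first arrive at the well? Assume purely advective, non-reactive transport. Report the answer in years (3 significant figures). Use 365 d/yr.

Hydraulic gradient i = (331.82 − 331.11) / 64.9 = 0.71 / 64.9 = 0.01094
K = 1.60e-5 m/s × 86400 s/d = 1.382 m/d
Darcy flux q = K·i = 1.382 × 0.01094 = 0.01512 m/d
Average linear velocity = 0.01512 / 0.10 = 0.1512 m/d
t = L / v = 183 / 0.1512 = 1210 d
   = 1210 / 365 = 3.32 yr

3.32 years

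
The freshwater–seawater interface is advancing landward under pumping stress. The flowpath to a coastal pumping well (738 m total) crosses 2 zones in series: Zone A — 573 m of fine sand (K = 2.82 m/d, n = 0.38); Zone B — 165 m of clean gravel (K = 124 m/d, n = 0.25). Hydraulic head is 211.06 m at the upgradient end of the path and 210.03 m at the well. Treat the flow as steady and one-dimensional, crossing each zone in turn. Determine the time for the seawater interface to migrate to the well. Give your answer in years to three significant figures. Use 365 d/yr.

Total head drop ΔH = 211.06 − 210.03 = 1.03 m
Steady 1-D flow in series ⇒ the Darcy flux q is identical in every zone and the zone head losses add (resistances L/K in series).
Σ(L/K) = 573/2.82 + 165/124 = 203.2 + 1.331 = 204.5 d
q = ΔH / Σ(L/K) = 1.03 / 204.5 = 0.005036 m/d (same in every zone)
Zone A: v = q/n = 0.005036/0.38 = 0.01325 m/d → t_A = 573/0.01325 = 43240 d
Zone B: v = q/n = 0.005036/0.25 = 0.02014 m/d → t_B = 165/0.02014 = 8191 d
Total t = 43240 + 8191 = 51430 d
   = 51430 / 365 = 141 yr

141 years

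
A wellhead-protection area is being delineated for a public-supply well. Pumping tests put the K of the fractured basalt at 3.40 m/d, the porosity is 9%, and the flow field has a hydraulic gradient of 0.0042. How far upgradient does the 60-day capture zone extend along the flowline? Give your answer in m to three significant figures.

Darcy flux q = K·i = 3.40 × 0.0042 = 0.01428 m/d
Average linear velocity = 0.01428 / 0.09 = 0.1587 m/d
L = v × T = 0.1587 × 60 = 9.520 m

9.52 m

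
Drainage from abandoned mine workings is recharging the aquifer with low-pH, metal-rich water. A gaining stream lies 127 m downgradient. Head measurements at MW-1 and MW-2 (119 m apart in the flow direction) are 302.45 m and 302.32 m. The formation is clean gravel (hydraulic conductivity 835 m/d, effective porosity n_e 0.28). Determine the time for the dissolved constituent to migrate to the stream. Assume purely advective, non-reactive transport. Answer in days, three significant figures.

Hydraulic gradient i = (302.45 − 302.32) / 119 = 0.13 / 119 = 0.001092
Specific discharge q = 835 × 0.001092 = 0.9122 m/d
v = Ki/n = 835·0.001092/0.28 = 3.258 m/d
t = L / v = 127 / 3.258 = 38.98 d

39.0 days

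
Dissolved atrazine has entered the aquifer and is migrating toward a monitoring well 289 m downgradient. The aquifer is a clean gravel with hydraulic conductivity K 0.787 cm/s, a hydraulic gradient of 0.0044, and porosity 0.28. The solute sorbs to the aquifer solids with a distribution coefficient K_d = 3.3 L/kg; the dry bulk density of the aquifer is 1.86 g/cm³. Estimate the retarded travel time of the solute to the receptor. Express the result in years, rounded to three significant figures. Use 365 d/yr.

K = 0.787 cm/s × 864 = 680.0 m/d
Specific discharge q = 680.0 × 0.0044 = 2.992 m/d
Average linear velocity = 2.992 / 0.28 = 10.69 m/d
Retardation R = 1 + ρ_b·K_d/n = 1 + 1.86×3.3/0.28 = 22.92
Contaminant velocity v_c = v/R = 10.69/22.92 = 0.4662 m/d
t = L/v_c = 289/0.4662 = 619.9 d
   = 619.9/365 = 1.70 yr

1.70 years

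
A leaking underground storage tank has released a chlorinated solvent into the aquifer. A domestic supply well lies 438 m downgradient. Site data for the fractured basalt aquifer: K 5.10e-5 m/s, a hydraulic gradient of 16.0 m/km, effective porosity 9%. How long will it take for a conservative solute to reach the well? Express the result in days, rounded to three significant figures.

559 days

K = 5.10e-5 m/s × 86400 s/d = 4.406 m/d
Darcy flux q = K·i = 4.406 × 0.016 = 0.07050 m/d
v_s = q/n_e = 0.07050/0.09 = 0.7834 m/d
t = L / v = 438 / 0.7834 = 559.1 d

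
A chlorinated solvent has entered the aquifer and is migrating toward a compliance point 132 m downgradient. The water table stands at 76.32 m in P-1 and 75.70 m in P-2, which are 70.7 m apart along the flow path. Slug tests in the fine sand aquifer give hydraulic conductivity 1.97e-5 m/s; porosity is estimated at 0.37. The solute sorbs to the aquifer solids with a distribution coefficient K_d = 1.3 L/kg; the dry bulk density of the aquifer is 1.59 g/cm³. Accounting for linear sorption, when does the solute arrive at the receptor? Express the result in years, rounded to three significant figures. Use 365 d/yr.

Hydraulic gradient i = (76.32 − 75.70) / 70.7 = 0.62 / 70.7 = 0.008769
K = 1.97e-5 m/s × 86400 s/d = 1.702 m/d
Darcy flux q = K·i = 1.702 × 0.008769 = 0.01493 m/d
Average linear velocity = 0.01493 / 0.37 = 0.04034 m/d
Retardation R = 1 + ρ_b·K_d/n = 1 + 1.59×1.3/0.37 = 6.586
Contaminant velocity v_c = v/R = 0.04034/6.586 = 0.006125 m/d
t = L/v_c = 132/0.006125 = 21550 d
   = 21550/365 = 59.0 yr

59.0 years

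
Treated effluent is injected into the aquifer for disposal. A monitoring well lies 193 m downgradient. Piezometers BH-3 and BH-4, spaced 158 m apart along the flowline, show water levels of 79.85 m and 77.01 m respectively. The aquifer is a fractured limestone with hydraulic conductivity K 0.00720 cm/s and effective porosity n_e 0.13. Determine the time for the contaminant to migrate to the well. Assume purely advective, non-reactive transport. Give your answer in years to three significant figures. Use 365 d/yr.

Hydraulic gradient i = (79.85 − 77.01) / 158 = 2.84 / 158 = 0.01797
K = 0.00720 cm/s × 864 = 6.221 m/d
Specific discharge q = 6.221 × 0.01797 = 0.1118 m/d
v_s = q/n_e = 0.1118/0.13 = 0.8601 m/d
t = L / v = 193 / 0.8601 = 224.4 d
   = 224.4 / 365 = 0.615 yr

0.615 years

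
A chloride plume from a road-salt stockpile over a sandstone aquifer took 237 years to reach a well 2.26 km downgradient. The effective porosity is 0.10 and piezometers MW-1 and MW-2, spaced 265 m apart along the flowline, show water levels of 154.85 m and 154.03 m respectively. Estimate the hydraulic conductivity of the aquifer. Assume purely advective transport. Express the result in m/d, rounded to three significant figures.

0.844 m/d

Hydraulic gradient i = (154.85 − 154.03) / 265 = 0.82 / 265 = 0.003094
t = 237 years = 86510 d
L = 2.26 km = 2260 m
v = L / t = 2260 / 86510 = 0.02613 m/d
K = v · n / i = 0.02613 × 0.10 / 0.003094 = 0.844 m/d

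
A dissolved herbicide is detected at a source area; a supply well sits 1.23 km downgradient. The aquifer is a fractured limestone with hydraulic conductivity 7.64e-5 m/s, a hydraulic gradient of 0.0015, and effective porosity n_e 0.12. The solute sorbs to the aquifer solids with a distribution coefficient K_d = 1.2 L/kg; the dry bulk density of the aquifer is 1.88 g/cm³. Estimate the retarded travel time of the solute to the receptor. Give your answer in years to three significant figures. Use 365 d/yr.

809 years

K = 7.64e-5 m/s × 86400 s/d = 6.601 m/d
q = Ki = 6.601 × 0.0015 = 0.009901 m/d
v = Ki/n = 6.601·0.0015/0.12 = 0.08251 m/d
Retardation R = 1 + ρ_b·K_d/n = 1 + 1.88×1.2/0.12 = 19.80
Contaminant velocity v_c = v/R = 0.08251/19.80 = 0.004167 m/d
L = 1.23 km = 1230 m
t = L/v_c = 1230/0.004167 = 295200 d
   = 295200/365 = 809 yr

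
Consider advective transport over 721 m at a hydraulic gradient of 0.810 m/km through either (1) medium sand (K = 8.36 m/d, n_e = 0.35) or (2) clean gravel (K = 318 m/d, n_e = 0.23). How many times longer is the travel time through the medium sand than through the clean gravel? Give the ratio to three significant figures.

57.9

Unit 1 (medium sand): v = 8.36×8.1e-4/0.35 = 0.01935 m/d, t = 721/0.01935 = 37270 d
Unit 2 (clean gravel): v = 318×8.1e-4/0.23 = 1.120 m/d, t = 721/1.120 = 643.8 d
t(medium sand) / t(clean gravel) = 37270/643.8 = 57.9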